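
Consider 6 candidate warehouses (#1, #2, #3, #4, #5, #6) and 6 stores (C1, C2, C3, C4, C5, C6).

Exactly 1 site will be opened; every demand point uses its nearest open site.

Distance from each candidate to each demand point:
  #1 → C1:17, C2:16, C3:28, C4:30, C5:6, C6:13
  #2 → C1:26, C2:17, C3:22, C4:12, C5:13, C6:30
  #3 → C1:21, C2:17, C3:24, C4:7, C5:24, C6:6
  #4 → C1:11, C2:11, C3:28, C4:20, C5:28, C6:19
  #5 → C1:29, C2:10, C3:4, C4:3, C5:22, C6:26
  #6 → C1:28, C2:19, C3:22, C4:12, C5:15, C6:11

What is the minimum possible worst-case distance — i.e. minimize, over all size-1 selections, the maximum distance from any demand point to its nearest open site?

Open {#3}.
  Farthest demand point is C3 at distance 24 (to #3); all others are ≤ 24.
With {#4} the worst case is 28.
With {#6} the worst case is 28.
No size-1 selection achieves below 24.

24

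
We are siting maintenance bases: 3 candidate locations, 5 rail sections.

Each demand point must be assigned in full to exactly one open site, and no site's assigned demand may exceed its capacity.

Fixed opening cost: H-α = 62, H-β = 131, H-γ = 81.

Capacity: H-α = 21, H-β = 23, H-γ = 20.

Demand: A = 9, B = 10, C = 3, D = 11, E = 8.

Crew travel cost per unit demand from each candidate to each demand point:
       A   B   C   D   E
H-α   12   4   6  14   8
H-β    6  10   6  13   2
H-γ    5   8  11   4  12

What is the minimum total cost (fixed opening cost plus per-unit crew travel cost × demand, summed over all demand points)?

Open {H-α, H-γ}; cheapest assignment that respects the capacities:
  H-α (cap 21, load 21): B, C, E — cost 10×4 + 3×6 + 8×8 = 122
  H-γ (cap 20, load 20): A, D — cost 9×5 + 11×4 = 89
  Shipping 211, fixed 143 → total 354.
  Any other capacity-feasible assignment to {H-α, H-γ} ships for at least 211.
Compare {H-β, H-γ}: its best feasible assignment gives total 435.
Compare {H-α, H-β, H-γ}: its best feasible assignment gives total 437.
Every other set of open sites that can feasibly serve all demand totals ≥ 435 even under its best assignment. Minimum: 354.

354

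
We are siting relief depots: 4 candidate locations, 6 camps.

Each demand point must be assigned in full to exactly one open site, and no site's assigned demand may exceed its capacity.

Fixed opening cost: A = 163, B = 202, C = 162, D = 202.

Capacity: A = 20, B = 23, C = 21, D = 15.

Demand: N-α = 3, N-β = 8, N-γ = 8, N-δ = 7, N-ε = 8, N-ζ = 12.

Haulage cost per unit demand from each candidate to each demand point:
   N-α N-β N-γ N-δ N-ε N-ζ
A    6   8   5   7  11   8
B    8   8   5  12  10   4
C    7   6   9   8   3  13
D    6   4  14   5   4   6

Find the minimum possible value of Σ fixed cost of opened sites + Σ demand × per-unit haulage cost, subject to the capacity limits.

754

Open {A, B, C}; cheapest assignment that respects the capacities:
  A (cap 20, load 18): N-α, N-γ, N-δ — cost 3×6 + 8×5 + 7×7 = 107
  B (cap 23, load 12): N-ζ — cost 12×4 = 48
  C (cap 21, load 16): N-β, N-ε — cost 8×6 + 8×3 = 72
  Shipping 227, fixed 527 → total 754.
  Any other capacity-feasible assignment to {A, B, C} ships for at least 227.
Compare {B, C, D}: its best feasible assignment gives total 766.
Compare {A, C, D}: its best feasible assignment gives total 775.
Every other set of open sites that can feasibly serve all demand totals ≥ 766 even under its best assignment. Minimum: 754.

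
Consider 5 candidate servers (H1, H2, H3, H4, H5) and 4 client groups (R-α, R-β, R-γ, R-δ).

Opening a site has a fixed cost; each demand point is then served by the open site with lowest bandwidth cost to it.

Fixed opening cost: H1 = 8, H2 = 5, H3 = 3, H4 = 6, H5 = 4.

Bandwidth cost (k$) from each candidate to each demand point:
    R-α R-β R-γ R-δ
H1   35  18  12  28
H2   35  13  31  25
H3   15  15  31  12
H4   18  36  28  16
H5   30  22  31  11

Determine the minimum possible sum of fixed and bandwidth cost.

65

Open {H1, H3}: assign each demand point to its cheapest open site.
  R-α→H3 15, R-β→H3 15, R-γ→H1 12, R-δ→H3 12
  bandwidth cost 54, fixed 11 → total 65.
Compare {H1, H2, H3}: bandwidth cost 52 + fixed 16 = 68.
Compare {H1, H3, H5}: bandwidth cost 53 + fixed 15 = 68.
Compare {H1, H3, H4}: bandwidth cost 54 + fixed 17 = 71.
All other subsets cost ≥ 68. Minimum total cost: 65.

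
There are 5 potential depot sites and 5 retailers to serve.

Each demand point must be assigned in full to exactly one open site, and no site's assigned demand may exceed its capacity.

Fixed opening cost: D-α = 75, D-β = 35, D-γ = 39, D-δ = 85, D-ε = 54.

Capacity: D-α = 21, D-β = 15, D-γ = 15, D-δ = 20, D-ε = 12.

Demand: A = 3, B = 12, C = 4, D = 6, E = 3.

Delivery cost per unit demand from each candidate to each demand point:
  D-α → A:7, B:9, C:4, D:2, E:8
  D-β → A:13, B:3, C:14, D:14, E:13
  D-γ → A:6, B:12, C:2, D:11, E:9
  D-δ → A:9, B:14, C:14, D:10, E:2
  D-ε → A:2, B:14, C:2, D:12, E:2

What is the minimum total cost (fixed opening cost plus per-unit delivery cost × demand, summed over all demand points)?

Open {D-α, D-β}; cheapest assignment that respects the capacities:
  D-α (cap 21, load 16): A, C, D, E — cost 3×7 + 4×4 + 6×2 + 3×8 = 73
  D-β (cap 15, load 12): B — cost 12×3 = 36
  Shipping 109, fixed 110 → total 219.
  Any other capacity-feasible assignment to {D-α, D-β} ships for at least 109.
Compare {D-α, D-β, D-ε}: its best feasible assignment gives total 232.
Compare {D-β, D-γ}: its best feasible assignment gives total 241.
Every other set of open sites that can feasibly serve all demand totals ≥ 232 even under its best assignment. Minimum: 219.

219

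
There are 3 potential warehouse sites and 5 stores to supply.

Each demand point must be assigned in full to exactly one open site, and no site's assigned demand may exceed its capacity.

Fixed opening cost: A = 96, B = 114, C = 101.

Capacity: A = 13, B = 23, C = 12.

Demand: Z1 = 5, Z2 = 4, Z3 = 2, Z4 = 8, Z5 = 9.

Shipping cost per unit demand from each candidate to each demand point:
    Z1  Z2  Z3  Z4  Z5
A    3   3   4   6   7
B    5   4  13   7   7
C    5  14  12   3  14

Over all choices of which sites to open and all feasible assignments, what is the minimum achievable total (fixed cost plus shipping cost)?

Open {A, B}; cheapest assignment that respects the capacities:
  A (cap 13, load 11): Z1, Z2, Z3 — cost 5×3 + 4×3 + 2×4 = 35
  B (cap 23, load 17): Z4, Z5 — cost 8×7 + 9×7 = 119
  Shipping 154, fixed 210 → total 364.
  Any other capacity-feasible assignment to {A, B} ships for at least 154.
Compare {B, C}: its best feasible assignment gives total 367.
Compare {A, B, C}: its best feasible assignment gives total 433.
Every other set of open sites that can feasibly serve all demand totals ≥ 367 even under its best assignment. Minimum: 364.

364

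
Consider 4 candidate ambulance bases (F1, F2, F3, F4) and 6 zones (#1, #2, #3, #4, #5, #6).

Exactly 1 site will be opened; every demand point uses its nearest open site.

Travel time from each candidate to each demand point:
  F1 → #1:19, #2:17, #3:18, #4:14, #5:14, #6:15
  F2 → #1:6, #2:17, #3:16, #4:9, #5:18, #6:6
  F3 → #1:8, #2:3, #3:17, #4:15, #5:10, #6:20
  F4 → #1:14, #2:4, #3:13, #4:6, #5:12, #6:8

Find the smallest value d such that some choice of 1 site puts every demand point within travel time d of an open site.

Open {F4}.
  Farthest demand point is #1 at travel time 14 (to F4); all others are ≤ 14.
With {F2} the worst case is 18.
With {F1} the worst case is 19.
No size-1 selection achieves below 14.

14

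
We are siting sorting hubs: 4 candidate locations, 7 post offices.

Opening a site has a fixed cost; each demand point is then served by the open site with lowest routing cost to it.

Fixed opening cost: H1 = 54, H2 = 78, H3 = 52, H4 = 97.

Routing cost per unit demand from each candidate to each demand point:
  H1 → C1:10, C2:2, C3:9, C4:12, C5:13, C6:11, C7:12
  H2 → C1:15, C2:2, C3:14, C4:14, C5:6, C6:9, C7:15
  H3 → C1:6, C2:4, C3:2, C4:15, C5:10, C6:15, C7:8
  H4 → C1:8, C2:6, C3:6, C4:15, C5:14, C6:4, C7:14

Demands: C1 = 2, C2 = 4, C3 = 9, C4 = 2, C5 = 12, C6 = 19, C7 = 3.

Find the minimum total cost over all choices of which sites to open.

Open {H3, H4}: assign each demand point to its cheapest open site.
  C1→H3 2×6=12, C2→H3 4×4=16, C3→H3 9×2=18, C4→H3 2×15=30, C5→H3 12×10=120, C6→H4 19×4=76, C7→H3 3×8=24
  routing cost 296, fixed 149 → total 445.
Compare {H2, H3}: routing cost 333 + fixed 130 = 463.
Compare {H2, H3, H4}: routing cost 238 + fixed 227 = 465.
Compare {H2, H4}: routing cost 296 + fixed 175 = 471.
All other subsets cost ≥ 463. Minimum total cost: 445.

445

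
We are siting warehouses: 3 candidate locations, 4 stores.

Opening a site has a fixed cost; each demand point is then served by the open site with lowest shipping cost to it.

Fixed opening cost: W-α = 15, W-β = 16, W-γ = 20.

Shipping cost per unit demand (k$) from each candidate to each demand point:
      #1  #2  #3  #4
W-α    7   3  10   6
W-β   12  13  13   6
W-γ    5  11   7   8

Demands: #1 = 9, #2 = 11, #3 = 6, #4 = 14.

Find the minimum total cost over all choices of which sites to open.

239

Open {W-α, W-γ}: assign each demand point to its cheapest open site.
  #1→W-γ 9×5=45, #2→W-α 11×3=33, #3→W-γ 6×7=42, #4→W-α 14×6=84
  shipping cost 204, fixed 35 → total 239.
Compare {W-α}: shipping cost 240 + fixed 15 = 255.
Compare {W-α, W-β, W-γ}: shipping cost 204 + fixed 51 = 255.
Compare {W-α, W-β}: shipping cost 240 + fixed 31 = 271.
All other subsets cost ≥ 255. Minimum total cost: 239.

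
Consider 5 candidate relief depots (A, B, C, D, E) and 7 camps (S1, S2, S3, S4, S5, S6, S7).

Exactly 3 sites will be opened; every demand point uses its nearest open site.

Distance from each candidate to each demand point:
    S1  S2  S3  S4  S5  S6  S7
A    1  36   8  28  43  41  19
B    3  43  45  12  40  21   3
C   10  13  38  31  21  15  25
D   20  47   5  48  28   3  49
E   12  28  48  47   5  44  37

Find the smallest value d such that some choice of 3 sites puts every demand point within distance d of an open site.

Open {A, B, C}.
  Farthest demand point is S5 at distance 21 (to C); all others are ≤ 21.
With {B, C, D} the worst case is 21.
With {A, B, E} the worst case is 28.
No size-3 selection achieves below 21.

21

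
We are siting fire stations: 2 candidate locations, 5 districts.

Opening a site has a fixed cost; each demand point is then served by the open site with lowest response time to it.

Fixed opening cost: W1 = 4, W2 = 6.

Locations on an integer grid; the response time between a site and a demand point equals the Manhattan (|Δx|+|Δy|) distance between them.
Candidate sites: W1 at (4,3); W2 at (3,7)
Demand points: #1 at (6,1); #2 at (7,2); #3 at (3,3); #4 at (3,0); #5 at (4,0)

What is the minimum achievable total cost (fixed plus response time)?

20

Open {W1}: assign each demand point to its cheapest open site.
  #1→W1 4, #2→W1 4, #3→W1 1, #4→W1 4, #5→W1 3
  response time 16, fixed 4 → total 20.
Compare {W1, W2}: response time 16 + fixed 10 = 26.
Compare {W2}: response time 37 + fixed 6 = 43.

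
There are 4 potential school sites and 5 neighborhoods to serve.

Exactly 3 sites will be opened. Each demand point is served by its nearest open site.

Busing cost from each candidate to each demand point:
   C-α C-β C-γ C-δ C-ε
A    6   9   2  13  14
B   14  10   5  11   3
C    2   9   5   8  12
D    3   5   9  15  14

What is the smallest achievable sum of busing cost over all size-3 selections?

Open {B, C, D}.
  C-α→C 2, C-β→D 5, C-γ→B 5, C-δ→C 8, C-ε→B 3  ⇒ total 23.
Compare {A, B, C}: total 24.
Compare {A, B, D}: total 24.
No size-3 selection does better; minimum is 23.

23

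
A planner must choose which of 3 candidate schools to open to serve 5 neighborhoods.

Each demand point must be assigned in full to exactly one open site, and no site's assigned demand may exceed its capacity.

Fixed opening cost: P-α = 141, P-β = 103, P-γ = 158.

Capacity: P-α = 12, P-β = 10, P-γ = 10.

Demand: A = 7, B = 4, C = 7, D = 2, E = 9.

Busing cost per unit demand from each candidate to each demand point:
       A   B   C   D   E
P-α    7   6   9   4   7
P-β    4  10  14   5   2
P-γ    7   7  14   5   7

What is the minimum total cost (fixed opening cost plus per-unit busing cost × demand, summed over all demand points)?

566

Open {P-α, P-β, P-γ}; cheapest assignment that respects the capacities:
  P-α (cap 12, load 11): B, C — cost 4×6 + 7×9 = 87
  P-β (cap 10, load 9): E — cost 9×2 = 18
  P-γ (cap 10, load 9): A, D — cost 7×7 + 2×5 = 59
  Shipping 164, fixed 402 → total 566.
  Any other capacity-feasible assignment to {P-α, P-β, P-γ} ships for at least 164.
Total demand is 29 and no other set of sites has combined capacity ≥ 29, so {P-α, P-β, P-γ} is the only feasible choice of open sites. Minimum: 566.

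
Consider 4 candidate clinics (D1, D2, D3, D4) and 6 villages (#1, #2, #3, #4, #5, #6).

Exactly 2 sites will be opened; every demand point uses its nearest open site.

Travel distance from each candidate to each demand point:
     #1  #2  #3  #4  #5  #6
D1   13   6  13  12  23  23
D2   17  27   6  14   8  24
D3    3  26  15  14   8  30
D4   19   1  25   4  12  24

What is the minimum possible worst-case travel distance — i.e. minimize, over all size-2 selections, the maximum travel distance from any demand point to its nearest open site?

23

Open {D1, D2}.
  Farthest demand point is #6 at travel distance 23 (to D1); all others are ≤ 23.
With {D1, D3} the worst case is 23.
With {D1, D4} the worst case is 23.
No size-2 selection achieves below 23.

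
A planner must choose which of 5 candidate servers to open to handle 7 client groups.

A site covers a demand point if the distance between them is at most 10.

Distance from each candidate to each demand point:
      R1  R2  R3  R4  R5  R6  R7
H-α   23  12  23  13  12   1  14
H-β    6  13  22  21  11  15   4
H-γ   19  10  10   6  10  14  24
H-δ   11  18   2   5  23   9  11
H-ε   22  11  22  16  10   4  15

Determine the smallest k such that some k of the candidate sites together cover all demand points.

Coverage sets (demand points within 10 of each site):
  H-α: {R6}
  H-β: {R1, R7}
  H-γ: {R2, R3, R4, R5}
  H-δ: {R3, R4, R6}
  H-ε: {R5, R6}
No 2 sites suffice: every size-2 union leaves at least one demand point uncovered.
But {H-α, H-β, H-γ} covers everything, so the minimum is 3.

3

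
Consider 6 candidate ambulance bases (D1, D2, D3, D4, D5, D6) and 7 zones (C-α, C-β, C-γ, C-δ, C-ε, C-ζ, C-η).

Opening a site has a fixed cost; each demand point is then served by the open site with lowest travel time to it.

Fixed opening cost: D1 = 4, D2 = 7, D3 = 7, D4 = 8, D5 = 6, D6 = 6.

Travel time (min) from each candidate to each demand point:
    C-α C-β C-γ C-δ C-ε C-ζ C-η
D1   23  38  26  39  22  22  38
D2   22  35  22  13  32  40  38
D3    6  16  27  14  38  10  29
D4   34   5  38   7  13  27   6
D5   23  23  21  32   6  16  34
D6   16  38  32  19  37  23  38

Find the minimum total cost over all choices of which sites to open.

Open {D3, D4, D5}: assign each demand point to its cheapest open site.
  C-α→D3 6, C-β→D4 5, C-γ→D5 21, C-δ→D4 7, C-ε→D5 6, C-ζ→D3 10, C-η→D4 6
  travel time 61, fixed 21 → total 82.
Compare {D1, D3, D4, D5}: travel time 61 + fixed 25 = 86.
Compare {D3, D4, D5, D6}: travel time 61 + fixed 27 = 88.
Compare {D3, D4}: travel time 74 + fixed 15 = 89.
All other subsets cost ≥ 86. Minimum total cost: 82.

82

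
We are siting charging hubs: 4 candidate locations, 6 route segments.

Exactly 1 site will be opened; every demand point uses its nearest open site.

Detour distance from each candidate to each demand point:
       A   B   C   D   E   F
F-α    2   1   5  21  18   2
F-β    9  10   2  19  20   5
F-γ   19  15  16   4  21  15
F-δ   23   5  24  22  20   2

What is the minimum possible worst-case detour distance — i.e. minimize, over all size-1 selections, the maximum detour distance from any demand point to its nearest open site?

20

Open {F-β}.
  Farthest demand point is E at detour distance 20 (to F-β); all others are ≤ 20.
With {F-α} the worst case is 21.
With {F-γ} the worst case is 21.
No size-1 selection achieves below 20.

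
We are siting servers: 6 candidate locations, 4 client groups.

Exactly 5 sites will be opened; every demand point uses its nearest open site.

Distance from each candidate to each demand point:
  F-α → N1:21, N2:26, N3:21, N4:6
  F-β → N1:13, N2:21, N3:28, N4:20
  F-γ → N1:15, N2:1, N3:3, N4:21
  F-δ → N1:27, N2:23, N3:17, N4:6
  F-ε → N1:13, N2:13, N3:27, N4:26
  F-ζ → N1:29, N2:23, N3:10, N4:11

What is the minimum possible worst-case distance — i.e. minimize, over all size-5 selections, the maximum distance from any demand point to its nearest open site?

13

Open {F-α, F-β, F-γ, F-δ, F-ε}.
  Farthest demand point is N1 at distance 13 (to F-β); all others are ≤ 13.
With {F-α, F-β, F-γ, F-δ, F-ζ} the worst case is 13.
With {F-α, F-β, F-γ, F-ε, F-ζ} the worst case is 13.
No size-5 selection achieves below 13.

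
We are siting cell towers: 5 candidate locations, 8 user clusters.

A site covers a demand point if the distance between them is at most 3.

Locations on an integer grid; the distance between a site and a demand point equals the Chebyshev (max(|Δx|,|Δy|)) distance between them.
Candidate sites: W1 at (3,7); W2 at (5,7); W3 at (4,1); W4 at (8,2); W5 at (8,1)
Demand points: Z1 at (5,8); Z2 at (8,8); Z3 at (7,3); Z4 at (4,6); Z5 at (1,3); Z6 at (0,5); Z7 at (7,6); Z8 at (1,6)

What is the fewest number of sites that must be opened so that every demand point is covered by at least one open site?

3

Coverage sets (demand points within 3 of each site):
  W1: {Z1, Z4, Z6, Z8}
  W2: {Z1, Z2, Z4, Z7}
  W3: {Z3, Z5}
  W4: {Z3}
  W5: {Z3}
No 2 sites suffice: every size-2 union leaves at least one demand point uncovered.
But {W1, W2, W3} covers everything, so the minimum is 3.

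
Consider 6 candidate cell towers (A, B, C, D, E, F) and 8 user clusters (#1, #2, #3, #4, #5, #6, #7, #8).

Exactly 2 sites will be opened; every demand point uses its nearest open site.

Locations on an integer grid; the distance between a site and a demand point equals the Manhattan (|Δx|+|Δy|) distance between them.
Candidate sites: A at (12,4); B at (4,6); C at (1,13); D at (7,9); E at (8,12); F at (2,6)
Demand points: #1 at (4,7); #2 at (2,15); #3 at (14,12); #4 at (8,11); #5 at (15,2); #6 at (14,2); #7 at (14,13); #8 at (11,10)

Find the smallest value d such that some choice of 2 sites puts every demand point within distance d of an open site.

Open {A, E}.
  Farthest demand point is #1 at distance 9 (to E); all others are ≤ 9.
With {A, B} the worst case is 11.
With {A, C} the worst case is 11.
No size-2 selection achieves below 9.

9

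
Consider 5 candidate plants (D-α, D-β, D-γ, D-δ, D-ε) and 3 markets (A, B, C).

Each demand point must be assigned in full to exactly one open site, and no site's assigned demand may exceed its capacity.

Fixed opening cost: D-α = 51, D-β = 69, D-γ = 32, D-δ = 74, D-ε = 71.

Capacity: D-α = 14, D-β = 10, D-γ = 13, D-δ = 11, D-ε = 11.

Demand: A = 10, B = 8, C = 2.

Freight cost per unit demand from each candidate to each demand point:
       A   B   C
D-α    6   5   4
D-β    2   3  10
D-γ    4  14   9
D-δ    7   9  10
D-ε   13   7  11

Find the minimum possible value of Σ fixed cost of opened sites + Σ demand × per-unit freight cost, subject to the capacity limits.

171

Open {D-α, D-γ}; cheapest assignment that respects the capacities:
  D-α (cap 14, load 10): B, C — cost 8×5 + 2×4 = 48
  D-γ (cap 13, load 10): A — cost 10×4 = 40
  Shipping 88, fixed 83 → total 171.
  Any other capacity-feasible assignment to {D-α, D-γ} ships for at least 88.
Compare {D-β, D-γ}: its best feasible assignment gives total 183.
Compare {D-α, D-β}: its best feasible assignment gives total 188.
Every other set of open sites that can feasibly serve all demand totals ≥ 183 even under its best assignment. Minimum: 171.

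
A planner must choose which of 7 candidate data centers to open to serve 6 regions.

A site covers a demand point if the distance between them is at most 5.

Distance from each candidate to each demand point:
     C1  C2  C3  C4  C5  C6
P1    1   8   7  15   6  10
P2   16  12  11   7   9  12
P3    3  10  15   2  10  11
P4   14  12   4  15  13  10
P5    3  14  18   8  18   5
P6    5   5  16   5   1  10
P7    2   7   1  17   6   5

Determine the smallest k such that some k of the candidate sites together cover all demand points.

Coverage sets (demand points within 5 of each site):
  P1: {C1}
  P2: {}
  P3: {C1, C4}
  P4: {C3}
  P5: {C1, C6}
  P6: {C1, C2, C4, C5}
  P7: {C1, C3, C6}
No single site covers all 6 demand points.
But {P6, P7} covers everything, so the minimum is 2.

2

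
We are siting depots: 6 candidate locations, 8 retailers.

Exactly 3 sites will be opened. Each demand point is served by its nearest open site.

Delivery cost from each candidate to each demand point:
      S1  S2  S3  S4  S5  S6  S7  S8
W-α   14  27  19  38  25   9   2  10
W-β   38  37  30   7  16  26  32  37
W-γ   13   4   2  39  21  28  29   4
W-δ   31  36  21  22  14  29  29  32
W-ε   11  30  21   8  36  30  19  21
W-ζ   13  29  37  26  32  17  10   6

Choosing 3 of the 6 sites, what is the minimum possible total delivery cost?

Open {W-α, W-β, W-γ}.
  S1→W-γ 13, S2→W-γ 4, S3→W-γ 2, S4→W-β 7, S5→W-β 16, S6→W-α 9, S7→W-α 2, S8→W-γ 4  ⇒ total 57.
Compare {W-α, W-γ, W-ε}: total 61.
Compare {W-α, W-γ, W-δ}: total 70.
No size-3 selection does better; minimum is 57.

57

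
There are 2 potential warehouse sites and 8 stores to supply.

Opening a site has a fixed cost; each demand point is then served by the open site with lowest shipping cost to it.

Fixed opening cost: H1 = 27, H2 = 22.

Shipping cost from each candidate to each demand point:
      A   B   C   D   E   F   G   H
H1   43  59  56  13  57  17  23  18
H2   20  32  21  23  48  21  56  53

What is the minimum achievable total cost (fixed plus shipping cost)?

Open {H1, H2}: assign each demand point to its cheapest open site.
  A→H2 20, B→H2 32, C→H2 21, D→H1 13, E→H2 48, F→H1 17, G→H1 23, H→H1 18
  shipping cost 192, fixed 49 → total 241.
Compare {H2}: shipping cost 274 + fixed 22 = 296.
Compare {H1}: shipping cost 286 + fixed 27 = 313.

241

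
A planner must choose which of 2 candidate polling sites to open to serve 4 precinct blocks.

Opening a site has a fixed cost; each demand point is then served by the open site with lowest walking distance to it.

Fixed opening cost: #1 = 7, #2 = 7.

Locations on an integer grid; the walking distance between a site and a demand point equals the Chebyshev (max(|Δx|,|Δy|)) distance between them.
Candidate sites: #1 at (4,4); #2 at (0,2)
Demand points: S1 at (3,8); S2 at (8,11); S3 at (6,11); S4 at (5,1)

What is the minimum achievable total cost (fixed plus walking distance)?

Open {#1}: assign each demand point to its cheapest open site.
  S1→#1 4, S2→#1 7, S3→#1 7, S4→#1 3
  walking distance 21, fixed 7 → total 28.
Compare {#1, #2}: walking distance 21 + fixed 14 = 35.
Compare {#2}: walking distance 29 + fixed 7 = 36.

28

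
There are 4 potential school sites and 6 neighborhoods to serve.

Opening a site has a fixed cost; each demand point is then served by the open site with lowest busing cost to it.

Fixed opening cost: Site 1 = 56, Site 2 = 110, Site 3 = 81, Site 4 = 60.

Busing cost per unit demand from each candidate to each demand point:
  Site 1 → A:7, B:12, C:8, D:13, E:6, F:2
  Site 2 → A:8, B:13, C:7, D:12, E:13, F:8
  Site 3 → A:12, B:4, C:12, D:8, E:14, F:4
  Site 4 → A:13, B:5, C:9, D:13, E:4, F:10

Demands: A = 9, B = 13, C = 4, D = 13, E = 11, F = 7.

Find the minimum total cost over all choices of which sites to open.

Open {Site 1, Site 3}: assign each demand point to its cheapest open site.
  A→Site 1 9×7=63, B→Site 3 13×4=52, C→Site 1 4×8=32, D→Site 3 13×8=104, E→Site 1 11×6=66, F→Site 1 7×2=14
  busing cost 331, fixed 137 → total 468.
Compare {Site 1, Site 4}: busing cost 387 + fixed 116 = 503.
Compare {Site 1, Site 3, Site 4}: busing cost 309 + fixed 197 = 506.
Compare {Site 3, Site 4}: busing cost 372 + fixed 141 = 513.
All other subsets cost ≥ 503. Minimum total cost: 468.

468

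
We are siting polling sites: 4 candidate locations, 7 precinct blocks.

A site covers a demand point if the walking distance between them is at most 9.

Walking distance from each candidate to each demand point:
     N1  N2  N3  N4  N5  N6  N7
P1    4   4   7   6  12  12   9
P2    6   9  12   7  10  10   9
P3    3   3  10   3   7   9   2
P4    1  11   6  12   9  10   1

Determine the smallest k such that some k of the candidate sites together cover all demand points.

2

Coverage sets (demand points within 9 of each site):
  P1: {N1, N2, N3, N4, N7}
  P2: {N1, N2, N4, N7}
  P3: {N1, N2, N4, N5, N6, N7}
  P4: {N1, N3, N5, N7}
No single site covers all 7 demand points.
But {P1, P3} covers everything, so the minimum is 2.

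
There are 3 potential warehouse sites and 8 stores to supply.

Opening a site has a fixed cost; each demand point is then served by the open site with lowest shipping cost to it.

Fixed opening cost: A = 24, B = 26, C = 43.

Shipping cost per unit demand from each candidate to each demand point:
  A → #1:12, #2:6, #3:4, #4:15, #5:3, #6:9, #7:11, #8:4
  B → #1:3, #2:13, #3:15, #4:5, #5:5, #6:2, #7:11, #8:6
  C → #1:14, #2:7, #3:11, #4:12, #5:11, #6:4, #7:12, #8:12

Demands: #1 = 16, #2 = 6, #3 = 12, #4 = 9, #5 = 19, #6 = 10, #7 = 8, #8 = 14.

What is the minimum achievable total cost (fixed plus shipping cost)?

448

Open {A, B}: assign each demand point to its cheapest open site.
  #1→B 16×3=48, #2→A 6×6=36, #3→A 12×4=48, #4→B 9×5=45, #5→A 19×3=57, #6→B 10×2=20, #7→A 8×11=88, #8→A 14×4=56
  shipping cost 398, fixed 50 → total 448.
Compare {A, B, C}: shipping cost 398 + fixed 93 = 491.
Compare {B, C}: shipping cost 554 + fixed 69 = 623.
Compare {B}: shipping cost 638 + fixed 26 = 664.
All other subsets cost ≥ 491. Minimum total cost: 448.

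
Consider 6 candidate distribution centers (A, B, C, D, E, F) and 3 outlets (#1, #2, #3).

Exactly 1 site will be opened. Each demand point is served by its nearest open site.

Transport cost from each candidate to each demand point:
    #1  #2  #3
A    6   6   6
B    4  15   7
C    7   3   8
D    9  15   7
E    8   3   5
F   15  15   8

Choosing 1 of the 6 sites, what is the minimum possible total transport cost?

16

Open {E}.
  #1→E 8, #2→E 3, #3→E 5  ⇒ total 16.
Compare {A}: total 18.
Compare {C}: total 18.
No size-1 selection does better; minimum is 16.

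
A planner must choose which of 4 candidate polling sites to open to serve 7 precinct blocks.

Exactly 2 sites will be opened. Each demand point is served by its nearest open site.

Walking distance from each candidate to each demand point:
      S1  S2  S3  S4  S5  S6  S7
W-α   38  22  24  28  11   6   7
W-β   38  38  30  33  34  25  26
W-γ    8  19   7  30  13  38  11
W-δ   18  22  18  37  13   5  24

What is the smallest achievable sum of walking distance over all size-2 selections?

86

Open {W-α, W-γ}.
  S1→W-γ 8, S2→W-γ 19, S3→W-γ 7, S4→W-α 28, S5→W-α 11, S6→W-α 6, S7→W-α 7  ⇒ total 86.
Compare {W-γ, W-δ}: total 93.
Compare {W-α, W-δ}: total 109.
No size-2 selection does better; minimum is 86.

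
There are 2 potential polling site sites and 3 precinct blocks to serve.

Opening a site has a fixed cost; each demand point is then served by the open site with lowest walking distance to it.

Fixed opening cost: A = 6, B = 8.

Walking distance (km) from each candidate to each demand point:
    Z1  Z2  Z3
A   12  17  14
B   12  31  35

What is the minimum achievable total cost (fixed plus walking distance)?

49

Open {A}: assign each demand point to its cheapest open site.
  Z1→A 12, Z2→A 17, Z3→A 14
  walking distance 43, fixed 6 → total 49.
Compare {A, B}: walking distance 43 + fixed 14 = 57.
Compare {B}: walking distance 78 + fixed 8 = 86.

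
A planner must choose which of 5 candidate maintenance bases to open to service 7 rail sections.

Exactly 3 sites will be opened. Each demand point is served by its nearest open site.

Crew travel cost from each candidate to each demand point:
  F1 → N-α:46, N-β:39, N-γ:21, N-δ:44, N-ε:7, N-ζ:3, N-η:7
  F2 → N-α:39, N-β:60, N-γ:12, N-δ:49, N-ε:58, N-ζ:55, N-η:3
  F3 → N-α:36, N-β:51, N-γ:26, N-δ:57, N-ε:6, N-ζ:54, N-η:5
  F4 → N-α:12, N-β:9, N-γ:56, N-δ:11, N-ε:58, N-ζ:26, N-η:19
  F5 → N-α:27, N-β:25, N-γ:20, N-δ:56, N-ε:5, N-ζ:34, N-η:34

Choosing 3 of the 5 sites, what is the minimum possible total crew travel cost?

Open {F1, F2, F4}.
  N-α→F4 12, N-β→F4 9, N-γ→F2 12, N-δ→F4 11, N-ε→F1 7, N-ζ→F1 3, N-η→F2 3  ⇒ total 57.
Compare {F1, F3, F4}: total 67.
Compare {F1, F4, F5}: total 67.
No size-3 selection does better; minimum is 57.

57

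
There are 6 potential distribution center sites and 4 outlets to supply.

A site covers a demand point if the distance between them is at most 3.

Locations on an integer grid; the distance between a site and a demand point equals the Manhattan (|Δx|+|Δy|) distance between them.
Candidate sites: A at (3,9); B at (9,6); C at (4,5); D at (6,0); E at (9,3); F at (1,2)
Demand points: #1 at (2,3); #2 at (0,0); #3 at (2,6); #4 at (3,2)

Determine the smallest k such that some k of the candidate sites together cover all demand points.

2

Coverage sets (demand points within 3 of each site):
  A: {}
  B: {}
  C: {#3}
  D: {}
  E: {}
  F: {#1, #2, #4}
No single site covers all 4 demand points.
But {C, F} covers everything, so the minimum is 2.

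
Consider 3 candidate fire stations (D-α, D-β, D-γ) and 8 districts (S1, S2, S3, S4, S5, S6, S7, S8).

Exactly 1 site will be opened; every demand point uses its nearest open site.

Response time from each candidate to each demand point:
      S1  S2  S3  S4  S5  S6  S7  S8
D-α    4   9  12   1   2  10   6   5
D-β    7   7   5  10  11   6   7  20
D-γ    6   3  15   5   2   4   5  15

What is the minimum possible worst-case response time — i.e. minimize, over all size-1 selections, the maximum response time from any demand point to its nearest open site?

12

Open {D-α}.
  Farthest demand point is S3 at response time 12 (to D-α); all others are ≤ 12.
With {D-γ} the worst case is 15.
With {D-β} the worst case is 20.
No size-1 selection achieves below 12.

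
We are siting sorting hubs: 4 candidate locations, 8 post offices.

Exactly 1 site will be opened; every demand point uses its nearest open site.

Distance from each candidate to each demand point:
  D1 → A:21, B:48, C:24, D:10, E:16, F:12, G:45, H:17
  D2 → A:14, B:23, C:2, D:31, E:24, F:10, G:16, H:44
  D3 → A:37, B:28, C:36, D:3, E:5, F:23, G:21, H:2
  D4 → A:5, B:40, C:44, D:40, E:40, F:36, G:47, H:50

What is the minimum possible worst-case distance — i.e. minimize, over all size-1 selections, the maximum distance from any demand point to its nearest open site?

37

Open {D3}.
  Farthest demand point is A at distance 37 (to D3); all others are ≤ 37.
With {D2} the worst case is 44.
With {D1} the worst case is 48.
No size-1 selection achieves below 37.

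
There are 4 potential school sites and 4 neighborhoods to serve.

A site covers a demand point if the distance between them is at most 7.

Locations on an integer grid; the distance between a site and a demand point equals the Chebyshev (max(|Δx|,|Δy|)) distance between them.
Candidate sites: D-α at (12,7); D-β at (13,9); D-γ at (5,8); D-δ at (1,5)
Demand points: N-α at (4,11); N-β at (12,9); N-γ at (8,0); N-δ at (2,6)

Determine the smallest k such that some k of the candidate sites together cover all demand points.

2

Coverage sets (demand points within 7 of each site):
  D-α: {N-β, N-γ}
  D-β: {N-β}
  D-γ: {N-α, N-β, N-δ}
  D-δ: {N-α, N-γ, N-δ}
No single site covers all 4 demand points.
But {D-α, D-γ} covers everything, so the minimum is 2.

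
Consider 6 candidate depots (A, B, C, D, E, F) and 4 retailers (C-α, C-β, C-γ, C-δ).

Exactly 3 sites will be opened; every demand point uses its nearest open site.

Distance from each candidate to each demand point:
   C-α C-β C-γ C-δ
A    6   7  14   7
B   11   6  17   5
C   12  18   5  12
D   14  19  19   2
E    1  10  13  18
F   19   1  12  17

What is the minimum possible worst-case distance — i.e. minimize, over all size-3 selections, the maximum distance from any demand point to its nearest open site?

6

Open {A, B, C}.
  Farthest demand point is C-α at distance 6 (to A); all others are ≤ 6.
With {B, C, E} the worst case is 6.
With {A, C, D} the worst case is 7.
No size-3 selection achieves below 6.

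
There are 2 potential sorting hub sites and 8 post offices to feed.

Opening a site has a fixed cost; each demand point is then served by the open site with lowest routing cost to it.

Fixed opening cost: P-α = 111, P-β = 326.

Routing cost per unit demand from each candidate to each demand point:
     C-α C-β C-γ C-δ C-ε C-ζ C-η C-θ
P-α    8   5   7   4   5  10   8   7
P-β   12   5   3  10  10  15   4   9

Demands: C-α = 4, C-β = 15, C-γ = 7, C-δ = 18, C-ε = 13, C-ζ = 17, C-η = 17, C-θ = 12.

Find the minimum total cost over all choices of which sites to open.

Open {P-α}: assign each demand point to its cheapest open site.
  C-α→P-α 4×8=32, C-β→P-α 15×5=75, C-γ→P-α 7×7=49, C-δ→P-α 18×4=72, C-ε→P-α 13×5=65, C-ζ→P-α 17×10=170, C-η→P-α 17×8=136, C-θ→P-α 12×7=84
  routing cost 683, fixed 111 → total 794.
Compare {P-α, P-β}: routing cost 587 + fixed 437 = 1024.
Compare {P-β}: routing cost 885 + fixed 326 = 1211.

794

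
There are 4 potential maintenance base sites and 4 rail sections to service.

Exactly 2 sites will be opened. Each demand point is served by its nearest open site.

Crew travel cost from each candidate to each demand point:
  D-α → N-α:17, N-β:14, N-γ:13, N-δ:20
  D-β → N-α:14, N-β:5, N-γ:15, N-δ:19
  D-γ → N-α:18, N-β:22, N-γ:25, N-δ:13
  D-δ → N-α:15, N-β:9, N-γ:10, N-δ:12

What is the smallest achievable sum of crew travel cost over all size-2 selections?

Open {D-β, D-δ}.
  N-α→D-β 14, N-β→D-β 5, N-γ→D-δ 10, N-δ→D-δ 12  ⇒ total 41.
Compare {D-α, D-δ}: total 46.
Compare {D-γ, D-δ}: total 46.
No size-2 selection does better; minimum is 41.

41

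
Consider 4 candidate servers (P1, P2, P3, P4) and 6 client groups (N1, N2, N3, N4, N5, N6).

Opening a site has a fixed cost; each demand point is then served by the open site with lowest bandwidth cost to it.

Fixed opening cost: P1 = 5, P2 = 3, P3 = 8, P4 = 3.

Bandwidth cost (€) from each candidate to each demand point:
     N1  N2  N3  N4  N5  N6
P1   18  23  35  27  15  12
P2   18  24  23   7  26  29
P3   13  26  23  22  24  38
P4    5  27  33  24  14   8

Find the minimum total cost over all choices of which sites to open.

Open {P2, P4}: assign each demand point to its cheapest open site.
  N1→P4 5, N2→P2 24, N3→P2 23, N4→P2 7, N5→P4 14, N6→P4 8
  bandwidth cost 81, fixed 6 → total 87.
Compare {P1, P2, P4}: bandwidth cost 80 + fixed 11 = 91.
Compare {P2, P3, P4}: bandwidth cost 81 + fixed 14 = 95.
Compare {P1, P2, P3, P4}: bandwidth cost 80 + fixed 19 = 99.
All other subsets cost ≥ 91. Minimum total cost: 87.

87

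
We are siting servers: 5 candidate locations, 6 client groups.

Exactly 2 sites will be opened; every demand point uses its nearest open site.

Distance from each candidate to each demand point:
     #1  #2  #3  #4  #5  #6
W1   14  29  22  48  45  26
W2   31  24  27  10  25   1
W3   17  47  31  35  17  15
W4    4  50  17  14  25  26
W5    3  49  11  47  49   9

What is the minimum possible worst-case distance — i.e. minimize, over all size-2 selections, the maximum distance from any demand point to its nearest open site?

25

Open {W1, W2}.
  Farthest demand point is #5 at distance 25 (to W2); all others are ≤ 25.
With {W2, W4} the worst case is 25.
With {W2, W5} the worst case is 25.
No size-2 selection achieves below 25.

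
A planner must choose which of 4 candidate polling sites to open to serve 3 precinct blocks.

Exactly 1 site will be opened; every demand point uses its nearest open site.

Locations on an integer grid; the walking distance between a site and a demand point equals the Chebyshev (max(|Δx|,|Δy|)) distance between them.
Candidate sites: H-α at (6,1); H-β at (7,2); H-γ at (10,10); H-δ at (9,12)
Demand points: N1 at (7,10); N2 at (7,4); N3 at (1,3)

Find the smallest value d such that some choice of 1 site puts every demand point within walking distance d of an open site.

Open {H-β}.
  Farthest demand point is N1 at walking distance 8 (to H-β); all others are ≤ 8.
With {H-α} the worst case is 9.
With {H-γ} the worst case is 9.
No size-1 selection achieves below 8.

8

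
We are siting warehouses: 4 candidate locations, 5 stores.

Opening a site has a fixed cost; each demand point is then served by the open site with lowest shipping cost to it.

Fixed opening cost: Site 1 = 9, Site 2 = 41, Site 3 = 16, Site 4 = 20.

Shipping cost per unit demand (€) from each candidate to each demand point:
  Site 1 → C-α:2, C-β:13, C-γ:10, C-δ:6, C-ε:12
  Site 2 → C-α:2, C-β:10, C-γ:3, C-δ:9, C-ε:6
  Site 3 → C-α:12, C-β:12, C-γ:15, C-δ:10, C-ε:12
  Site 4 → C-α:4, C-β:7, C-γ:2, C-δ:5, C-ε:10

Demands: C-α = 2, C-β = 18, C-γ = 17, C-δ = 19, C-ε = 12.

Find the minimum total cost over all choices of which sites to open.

Open {Site 2, Site 4}: assign each demand point to its cheapest open site.
  C-α→Site 2 2×2=4, C-β→Site 4 18×7=126, C-γ→Site 4 17×2=34, C-δ→Site 4 19×5=95, C-ε→Site 2 12×6=72
  shipping cost 331, fixed 61 → total 392.
Compare {Site 1, Site 2, Site 4}: shipping cost 331 + fixed 70 = 401.
Compare {Site 4}: shipping cost 383 + fixed 20 = 403.
Compare {Site 1, Site 4}: shipping cost 379 + fixed 29 = 408.
All other subsets cost ≥ 401. Minimum total cost: 392.

392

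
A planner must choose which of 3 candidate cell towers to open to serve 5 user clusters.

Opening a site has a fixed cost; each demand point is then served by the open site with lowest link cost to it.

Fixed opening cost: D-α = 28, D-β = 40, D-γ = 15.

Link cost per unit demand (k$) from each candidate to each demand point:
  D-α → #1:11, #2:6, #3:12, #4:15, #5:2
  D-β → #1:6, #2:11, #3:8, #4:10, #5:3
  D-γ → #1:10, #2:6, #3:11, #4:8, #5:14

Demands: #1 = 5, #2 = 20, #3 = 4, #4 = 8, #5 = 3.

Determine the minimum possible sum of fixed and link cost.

Open {D-β, D-γ}: assign each demand point to its cheapest open site.
  #1→D-β 5×6=30, #2→D-γ 20×6=120, #3→D-β 4×8=32, #4→D-γ 8×8=64, #5→D-β 3×3=9
  link cost 255, fixed 55 → total 310.
Compare {D-α, D-γ}: link cost 284 + fixed 43 = 327.
Compare {D-γ}: link cost 320 + fixed 15 = 335.
Compare {D-α, D-β, D-γ}: link cost 252 + fixed 83 = 335.
All other subsets cost ≥ 327. Minimum total cost: 310.

310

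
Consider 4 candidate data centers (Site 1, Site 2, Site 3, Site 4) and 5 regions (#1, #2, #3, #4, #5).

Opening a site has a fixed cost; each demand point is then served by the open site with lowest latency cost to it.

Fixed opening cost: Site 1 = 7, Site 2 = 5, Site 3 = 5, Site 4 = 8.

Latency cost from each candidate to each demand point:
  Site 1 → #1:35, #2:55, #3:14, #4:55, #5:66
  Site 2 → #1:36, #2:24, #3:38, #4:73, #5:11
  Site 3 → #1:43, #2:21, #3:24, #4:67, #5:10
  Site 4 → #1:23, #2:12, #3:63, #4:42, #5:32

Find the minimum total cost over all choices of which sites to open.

121

Open {Site 1, Site 3, Site 4}: assign each demand point to its cheapest open site.
  #1→Site 4 23, #2→Site 4 12, #3→Site 1 14, #4→Site 4 42, #5→Site 3 10
  latency cost 101, fixed 20 → total 121.
Compare {Site 1, Site 2, Site 4}: latency cost 102 + fixed 20 = 122.
Compare {Site 3, Site 4}: latency cost 111 + fixed 13 = 124.
Compare {Site 1, Site 2, Site 3, Site 4}: latency cost 101 + fixed 25 = 126.
All other subsets cost ≥ 122. Minimum total cost: 121.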